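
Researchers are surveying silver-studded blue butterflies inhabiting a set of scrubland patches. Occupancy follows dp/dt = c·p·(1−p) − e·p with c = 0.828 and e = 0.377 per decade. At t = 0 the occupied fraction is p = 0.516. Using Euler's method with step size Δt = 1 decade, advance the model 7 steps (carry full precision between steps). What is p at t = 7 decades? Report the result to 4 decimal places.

0.5442

Update rule: p ← p + [c·p·(1−p) − e·p]·Δt with Δt = 1.
step 1: Δp = +0.01226, p = 0.52826
step 2: Δp = +0.00719, p = 0.53544
step 3: Δp = +0.00410, p = 0.53954
step 4: Δp = +0.00230, p = 0.54184
step 5: Δp = +0.00128, p = 0.54312
step 6: Δp = +0.00071, p = 0.54382
step 7: Δp = +0.00039, p = 0.54421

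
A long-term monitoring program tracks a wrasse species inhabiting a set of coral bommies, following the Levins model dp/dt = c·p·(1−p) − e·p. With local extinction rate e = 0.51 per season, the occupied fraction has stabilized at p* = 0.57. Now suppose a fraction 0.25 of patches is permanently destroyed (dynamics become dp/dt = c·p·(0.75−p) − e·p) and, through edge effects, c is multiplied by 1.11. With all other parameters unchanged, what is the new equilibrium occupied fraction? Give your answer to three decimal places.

Balance c(1−p*) = e gives c = e/(1 − 0.57000) = 0.51/0.43000 = 1.18605.
New p* = 0.75 − e/c = 0.75 − 0.51000/1.31652 = 0.36262.

0.363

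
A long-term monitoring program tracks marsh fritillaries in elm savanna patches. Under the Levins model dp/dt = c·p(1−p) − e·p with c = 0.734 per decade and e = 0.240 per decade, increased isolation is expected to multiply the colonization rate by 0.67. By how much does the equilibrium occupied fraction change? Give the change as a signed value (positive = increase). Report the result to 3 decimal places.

Before: p* = 1 − 0.240/0.734 = 0.6730.
After the change, c = 0.49178, e = 0.24, so p* = 1 − 0.24/0.49178 = 0.5120.
Δp* = 0.5120 − 0.6730 = -0.1610.

-0.161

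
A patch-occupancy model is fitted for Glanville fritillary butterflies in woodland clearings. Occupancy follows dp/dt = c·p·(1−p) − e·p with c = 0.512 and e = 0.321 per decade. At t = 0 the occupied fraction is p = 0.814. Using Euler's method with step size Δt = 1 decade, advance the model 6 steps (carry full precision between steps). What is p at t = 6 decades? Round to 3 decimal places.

Update rule: p ← p + [c·p·(1−p) − e·p]·Δt with Δt = 1.
step 1: Δp = -0.18378, p = 0.63022
step 2: Δp = -0.08298, p = 0.54724
step 3: Δp = -0.04881, p = 0.49843
step 4: Δp = -0.03200, p = 0.46643
step 5: Δp = -0.02230, p = 0.44413
step 6: Δp = -0.01616, p = 0.42797

0.428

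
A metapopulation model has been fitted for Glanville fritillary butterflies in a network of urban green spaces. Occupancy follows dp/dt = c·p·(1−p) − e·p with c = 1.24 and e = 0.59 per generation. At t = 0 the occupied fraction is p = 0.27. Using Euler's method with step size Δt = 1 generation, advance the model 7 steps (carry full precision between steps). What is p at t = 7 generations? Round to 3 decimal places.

0.523

Update rule: p ← p + [c·p·(1−p) − e·p]·Δt with Δt = 1.
  1  |  dp/dt·Δt = +0.085104  |  p_1 = 0.355104
  2  |  dp/dt·Δt = +0.074455  |  p_2 = 0.429559
  3  |  dp/dt·Δt = +0.050407  |  p_3 = 0.479966
  4  |  dp/dt·Δt = +0.026322  |  p_4 = 0.506289
  5  |  dp/dt·Δt = +0.011241  |  p_5 = 0.517529
  6  |  dp/dt·Δt = +0.004277  |  p_6 = 0.521806
  7  |  dp/dt·Δt = +0.001545  |  p_7 = 0.523351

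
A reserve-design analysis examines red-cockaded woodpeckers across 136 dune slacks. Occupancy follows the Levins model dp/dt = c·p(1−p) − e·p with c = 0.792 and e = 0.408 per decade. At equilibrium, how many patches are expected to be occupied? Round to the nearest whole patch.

p* = 1 − e/c = 1 − 0.408/0.792 = 0.4848.
Expected occupied patches = N × p* = 136 × 0.4848 = 65.94 ≈ 66.

66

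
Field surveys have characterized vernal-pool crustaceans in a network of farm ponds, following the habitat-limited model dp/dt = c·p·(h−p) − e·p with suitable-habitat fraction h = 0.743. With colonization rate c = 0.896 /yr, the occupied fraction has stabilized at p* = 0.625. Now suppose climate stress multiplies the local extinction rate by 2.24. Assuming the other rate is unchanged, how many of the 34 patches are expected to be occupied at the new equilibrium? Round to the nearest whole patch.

Balance c(h−p*) = e gives e = 0.896×(0.743 − 0.62500) = 0.10573.
New p* = 0.743 − e/c = 0.743 − 0.23684/0.89600 = 0.47867.
Expected occupied = 34 × 0.47867 = 16.27 ≈ 16.

16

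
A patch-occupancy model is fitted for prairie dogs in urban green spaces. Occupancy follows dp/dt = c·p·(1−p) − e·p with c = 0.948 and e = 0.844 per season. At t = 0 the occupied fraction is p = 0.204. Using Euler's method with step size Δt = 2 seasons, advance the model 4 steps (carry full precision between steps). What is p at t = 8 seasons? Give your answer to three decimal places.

Update rule: p ← p + [c·p·(1−p) − e·p]·Δt with Δt = 2.
step 1: Δp = -0.03647, p = 0.16753
step 2: Δp = -0.01837, p = 0.14916
step 3: Δp = -0.01116, p = 0.13800
step 4: Δp = -0.00740, p = 0.13060

0.131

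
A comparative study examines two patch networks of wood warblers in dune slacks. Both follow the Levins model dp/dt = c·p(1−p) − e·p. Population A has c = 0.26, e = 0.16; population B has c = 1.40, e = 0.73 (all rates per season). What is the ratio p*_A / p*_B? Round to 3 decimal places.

0.804

A: p*_A = 1 − 0.16/0.26 = 0.3846.
B: p*_B = 1 − 0.73/1.40 = 0.4786.
p*_A / p*_B = 0.3846/0.4786 = 0.8037.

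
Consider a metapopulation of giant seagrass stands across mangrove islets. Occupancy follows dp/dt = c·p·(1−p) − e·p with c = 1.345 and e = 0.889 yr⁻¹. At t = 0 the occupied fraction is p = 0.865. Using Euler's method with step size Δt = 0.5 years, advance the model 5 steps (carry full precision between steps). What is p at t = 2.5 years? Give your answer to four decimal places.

Update rule: p ← p + [c·p·(1−p) − e·p]·Δt with Δt = 0.5.
t = 0.5: p = 0.86500 + (-0.30596) = 0.55904
t = 1: p = 0.55904 + (-0.08271) = 0.47633
t = 1.5: p = 0.47633 + (-0.04398) = 0.43235
t = 2: p = 0.43235 + (-0.02713) = 0.40522
t = 2.5: p = 0.40522 + (-0.01804) = 0.38718

0.3872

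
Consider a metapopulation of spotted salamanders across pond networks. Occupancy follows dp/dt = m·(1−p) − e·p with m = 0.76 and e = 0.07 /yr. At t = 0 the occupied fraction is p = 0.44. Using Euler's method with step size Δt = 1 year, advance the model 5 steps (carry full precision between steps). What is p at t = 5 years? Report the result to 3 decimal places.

0.916

Update rule: p ← p + [m·(1−p) − e·p]·Δt with Δt = 1.
  1  |  dp/dt·Δt = +0.394800  |  p_1 = 0.834800
  2  |  dp/dt·Δt = +0.067116  |  p_2 = 0.901916
  3  |  dp/dt·Δt = +0.011410  |  p_3 = 0.913326
  4  |  dp/dt·Δt = +0.001940  |  p_4 = 0.915265
  5  |  dp/dt·Δt = +0.000330  |  p_5 = 0.915595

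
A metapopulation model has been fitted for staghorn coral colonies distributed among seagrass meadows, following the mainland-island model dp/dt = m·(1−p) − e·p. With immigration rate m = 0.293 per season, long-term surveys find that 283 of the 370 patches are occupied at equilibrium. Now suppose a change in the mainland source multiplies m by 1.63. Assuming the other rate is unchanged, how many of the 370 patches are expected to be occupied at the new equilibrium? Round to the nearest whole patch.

Observed p* = 283/370 = 0.76486.
Balance m(1−p*) = e·p* gives e = m(1−p*)/p* = 0.293×0.23514/0.76486 = 0.09008.
New p* = m/(m+e) = 0.47759/(0.47759+0.09008) = 0.84132.
Expected occupied = 370 × 0.84132 = 311.29 ≈ 311.

311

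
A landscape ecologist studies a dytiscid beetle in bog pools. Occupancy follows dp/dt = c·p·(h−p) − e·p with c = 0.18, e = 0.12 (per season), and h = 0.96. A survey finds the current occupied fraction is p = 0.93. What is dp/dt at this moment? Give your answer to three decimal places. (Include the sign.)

-0.107

Colonization term: c·p·(h−p) = 0.18×0.93×0.0300 = 0.00502.
Extinction term: e·p = 0.11160.
dp/dt = 0.00502 − 0.11160 = -0.10658.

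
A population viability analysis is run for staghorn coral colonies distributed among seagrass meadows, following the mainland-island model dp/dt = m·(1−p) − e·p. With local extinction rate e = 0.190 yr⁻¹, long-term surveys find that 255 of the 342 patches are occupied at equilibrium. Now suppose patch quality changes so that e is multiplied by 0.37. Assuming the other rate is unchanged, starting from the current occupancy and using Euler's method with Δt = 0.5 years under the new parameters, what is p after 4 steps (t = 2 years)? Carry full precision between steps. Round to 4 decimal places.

0.8563

Observed p* = 255/342 = 0.74561.
Balance m(1−p*) = e·p* gives m = e·p*/(1−p*) = 0.190×0.74561/0.25439 = 0.55690.
Starting from p₀ = 0.74561; update p ← p + (dp/dt)·Δt with the new parameters.
t = 0.5: p = 0.74561 + (+0.04462) = 0.79024
t = 1: p = 0.79024 + (+0.03063) = 0.82087
t = 1.5: p = 0.82087 + (+0.02102) = 0.84189
t = 2: p = 0.84189 + (+0.01443) = 0.85633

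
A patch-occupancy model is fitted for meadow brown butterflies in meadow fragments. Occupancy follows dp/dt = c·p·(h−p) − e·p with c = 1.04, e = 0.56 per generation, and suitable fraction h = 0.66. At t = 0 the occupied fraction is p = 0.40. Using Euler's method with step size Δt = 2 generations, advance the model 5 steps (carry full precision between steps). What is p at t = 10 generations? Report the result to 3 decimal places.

0.132

Update rule: p ← p + [c·p·(h−p) − e·p]·Δt with Δt = 2.
  1  |  dp/dt·Δt = -0.231680  |  p_1 = 0.168320
  2  |  dp/dt·Δt = -0.016378  |  p_2 = 0.151942
  3  |  dp/dt·Δt = -0.009609  |  p_3 = 0.142333
  4  |  dp/dt·Δt = -0.006156  |  p_4 = 0.136177
  5  |  dp/dt·Δt = -0.004146  |  p_5 = 0.132030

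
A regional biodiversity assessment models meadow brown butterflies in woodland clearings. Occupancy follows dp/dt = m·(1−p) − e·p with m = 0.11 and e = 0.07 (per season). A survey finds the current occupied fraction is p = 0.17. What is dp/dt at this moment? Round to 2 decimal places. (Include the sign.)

0.08

Colonization term: m·(1−p) = 0.11×0.8300 = 0.09130.
Extinction term: e·p = 0.01190.
dp/dt = 0.09130 − 0.01190 = 0.07940.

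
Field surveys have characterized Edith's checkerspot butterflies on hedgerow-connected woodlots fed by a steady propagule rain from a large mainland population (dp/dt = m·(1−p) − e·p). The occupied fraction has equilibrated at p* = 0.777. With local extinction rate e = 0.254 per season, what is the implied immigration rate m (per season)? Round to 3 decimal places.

0.885

At equilibrium m(1−p*) = e·p*, so m = e·p*/(1−p*).
m = 0.254 × 0.777 / 0.2230 = 0.1974/0.2230 = 0.8850.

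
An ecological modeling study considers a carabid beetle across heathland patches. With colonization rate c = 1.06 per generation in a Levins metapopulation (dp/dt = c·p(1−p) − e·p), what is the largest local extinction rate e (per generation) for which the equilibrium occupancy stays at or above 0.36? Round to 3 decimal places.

1 − e/c ≥ 0.36 ⇒ e ≤ c(1 − 0.36) = 1.06 × 0.6400.
e_max = 0.6784.

0.678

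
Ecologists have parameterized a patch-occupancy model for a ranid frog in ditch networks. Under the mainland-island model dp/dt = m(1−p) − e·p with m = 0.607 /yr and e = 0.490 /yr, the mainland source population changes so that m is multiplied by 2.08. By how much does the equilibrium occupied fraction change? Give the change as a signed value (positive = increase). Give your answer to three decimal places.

Before: p* = 0.607/(0.607+0.490) = 0.5533.
After: m = 1.26256, e = 0.49; p* = 1.26256/1.7526 = 0.7204.
Δp* = 0.7204 − 0.5533 = +0.1671.

0.167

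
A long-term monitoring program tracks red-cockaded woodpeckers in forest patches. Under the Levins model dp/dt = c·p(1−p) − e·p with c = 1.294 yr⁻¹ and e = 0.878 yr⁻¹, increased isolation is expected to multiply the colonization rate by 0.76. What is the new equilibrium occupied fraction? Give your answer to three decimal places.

Before: p* = 1 − 0.878/1.294 = 0.3215.
After the change, c = 0.98344, e = 0.878, so p* = 1 − 0.878/0.98344 = 0.1072.

0.107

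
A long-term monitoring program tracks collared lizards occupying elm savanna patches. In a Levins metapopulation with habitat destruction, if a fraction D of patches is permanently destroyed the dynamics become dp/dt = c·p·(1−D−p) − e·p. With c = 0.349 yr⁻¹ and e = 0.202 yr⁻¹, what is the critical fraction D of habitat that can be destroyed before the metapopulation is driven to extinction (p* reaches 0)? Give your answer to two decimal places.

0.42

The nontrivial equilibrium is p* = (1−D) − e/c; extinction occurs when this hits zero.
So D_crit = 1 − e/c = 1 − 0.202/0.349 = 1 − 0.5788 = 0.4212.
This equals the undisturbed p*, a classic result of Lande's extension.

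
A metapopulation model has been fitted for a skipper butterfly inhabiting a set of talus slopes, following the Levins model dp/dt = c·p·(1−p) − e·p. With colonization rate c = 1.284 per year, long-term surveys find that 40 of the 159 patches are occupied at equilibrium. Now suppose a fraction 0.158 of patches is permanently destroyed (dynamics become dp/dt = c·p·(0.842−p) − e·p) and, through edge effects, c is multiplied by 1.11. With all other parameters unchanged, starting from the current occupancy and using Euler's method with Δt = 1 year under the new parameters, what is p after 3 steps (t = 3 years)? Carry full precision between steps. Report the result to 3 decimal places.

Observed p* = 40/159 = 0.25157.
Balance c(1−p*) = e gives e = 1.284×(1 − 0.25157) = 0.96098.
Starting from p₀ = 0.25157; update p ← p + (dp/dt)·Δt with the new parameters.
step 1: Δp = -0.03006, p = 0.22151
step 2: Δp = -0.01698, p = 0.20454
step 3: Δp = -0.01073, p = 0.19381

0.194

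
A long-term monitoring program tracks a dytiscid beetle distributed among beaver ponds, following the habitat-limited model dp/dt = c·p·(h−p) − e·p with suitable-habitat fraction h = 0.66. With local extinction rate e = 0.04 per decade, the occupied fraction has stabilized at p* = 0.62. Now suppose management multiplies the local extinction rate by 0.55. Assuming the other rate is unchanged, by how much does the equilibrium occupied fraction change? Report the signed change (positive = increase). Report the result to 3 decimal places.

0.018

Balance c(h−p*) = e gives c = e/(0.66 − 0.62000) = 0.04/0.04000 = 1.00000.
New p* = 0.66 − e/c = 0.66 − 0.02200/1.00000 = 0.63800.
Δp* = 0.63800 − 0.62000 = +0.01800.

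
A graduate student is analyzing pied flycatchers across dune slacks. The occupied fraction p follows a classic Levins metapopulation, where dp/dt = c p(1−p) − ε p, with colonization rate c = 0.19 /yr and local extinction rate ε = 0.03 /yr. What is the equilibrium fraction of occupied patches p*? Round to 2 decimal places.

Setting dp/dt = 0 and dividing through by p* gives c·(1−p*) = ε.
So p* = 1 − ε/c = 1 − 0.03/0.19 = 1 − 0.1579 = 0.8421.

0.84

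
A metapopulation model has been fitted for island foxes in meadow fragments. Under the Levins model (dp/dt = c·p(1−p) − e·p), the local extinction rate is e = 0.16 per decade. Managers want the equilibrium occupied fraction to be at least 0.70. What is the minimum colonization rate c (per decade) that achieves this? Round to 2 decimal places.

p* = 1 − e/c ≥ 0.70 requires e/c ≤ 0.3000, i.e. c ≥ e/0.3000.
c_min = 0.16/0.3000 = 0.5333.

0.53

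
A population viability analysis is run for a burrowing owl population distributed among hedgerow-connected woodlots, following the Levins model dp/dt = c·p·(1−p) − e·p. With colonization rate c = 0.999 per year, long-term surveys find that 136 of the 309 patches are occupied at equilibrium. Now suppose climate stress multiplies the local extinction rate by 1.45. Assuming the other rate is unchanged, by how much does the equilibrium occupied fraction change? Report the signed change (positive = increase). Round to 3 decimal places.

-0.252

Observed p* = 136/309 = 0.44013.
Balance c(1−p*) = e gives e = 0.999×(1 − 0.44013) = 0.55931.
New p* = 1 − e/c = 1 − 0.81100/0.99900 = 0.18819.
Δp* = 0.18819 − 0.44013 = -0.25194.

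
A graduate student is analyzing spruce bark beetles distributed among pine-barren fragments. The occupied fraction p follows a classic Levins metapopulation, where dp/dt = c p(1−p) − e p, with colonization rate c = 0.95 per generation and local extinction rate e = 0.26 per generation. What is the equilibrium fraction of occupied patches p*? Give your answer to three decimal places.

0.726

At equilibrium, colonization balances extinction: c·p*·(1−p*) = e·p*.
So p* = 1 − e/c = 1 − 0.26/0.95 = 1 − 0.2737 = 0.7263.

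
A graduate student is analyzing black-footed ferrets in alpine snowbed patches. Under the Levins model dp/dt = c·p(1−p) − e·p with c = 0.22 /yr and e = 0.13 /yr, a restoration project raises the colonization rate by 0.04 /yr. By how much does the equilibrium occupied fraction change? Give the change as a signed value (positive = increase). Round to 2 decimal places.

0.09

Before: p* = 1 − 0.13/0.22 = 0.4091.
After the change, c = 0.26, e = 0.13, so p* = 1 − 0.13/0.26 = 0.5000.
Δp* = 0.5000 − 0.4091 = +0.0909.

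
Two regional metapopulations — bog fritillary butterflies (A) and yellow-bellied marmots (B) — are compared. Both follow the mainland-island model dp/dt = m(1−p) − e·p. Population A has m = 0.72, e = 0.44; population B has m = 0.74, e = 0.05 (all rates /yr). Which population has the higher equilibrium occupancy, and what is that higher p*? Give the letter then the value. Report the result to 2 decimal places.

A: p*_A = m/(m+e) = 0.72/1.1600 = 0.6207.
B: p*_B = 0.74/0.7900 = 0.9367.
B is higher at 0.9367.

B, 0.94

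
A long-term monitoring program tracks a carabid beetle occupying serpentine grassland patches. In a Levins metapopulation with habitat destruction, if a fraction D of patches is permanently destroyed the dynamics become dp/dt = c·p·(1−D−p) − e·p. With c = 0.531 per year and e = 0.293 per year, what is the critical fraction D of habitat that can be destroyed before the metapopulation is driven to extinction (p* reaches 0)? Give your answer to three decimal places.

The nontrivial equilibrium is p* = (1−D) − e/c; extinction occurs when this hits zero.
So D_crit = 1 − e/c = 1 − 0.293/0.531 = 1 − 0.5518 = 0.4482.
This equals the undisturbed p*, a classic result of Lande's extension.

0.448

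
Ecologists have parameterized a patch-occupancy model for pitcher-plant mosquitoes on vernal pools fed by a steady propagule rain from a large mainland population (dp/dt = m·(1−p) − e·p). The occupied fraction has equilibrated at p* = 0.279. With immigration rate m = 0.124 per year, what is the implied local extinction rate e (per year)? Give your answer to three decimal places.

0.320

At equilibrium m(1−p*) = e·p*, so e = m(1−p*)/p*.
e = 0.124 × 0.7210 / 0.279 = 0.3204.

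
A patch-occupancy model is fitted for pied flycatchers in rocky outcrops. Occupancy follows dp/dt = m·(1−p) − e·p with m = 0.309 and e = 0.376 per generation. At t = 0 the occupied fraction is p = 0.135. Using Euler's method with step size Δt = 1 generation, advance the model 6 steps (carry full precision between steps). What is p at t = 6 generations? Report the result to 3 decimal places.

0.451

Update rule: p ← p + [m·(1−p) − e·p]·Δt with Δt = 1.
p: 0.13500 → 0.35152  (Δp = +0.21652)
p: 0.35152 → 0.41973  (Δp = +0.06821)
p: 0.41973 → 0.44122  (Δp = +0.02148)
p: 0.44122 → 0.44798  (Δp = +0.00677)
p: 0.44798 → 0.45011  (Δp = +0.00213)
p: 0.45011 → 0.45079  (Δp = +0.00067)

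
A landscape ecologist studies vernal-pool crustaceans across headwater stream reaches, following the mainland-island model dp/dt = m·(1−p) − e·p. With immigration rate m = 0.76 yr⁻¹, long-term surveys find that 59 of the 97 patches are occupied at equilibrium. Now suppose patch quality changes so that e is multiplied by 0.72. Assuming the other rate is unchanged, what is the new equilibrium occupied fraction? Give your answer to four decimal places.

0.6832

Observed p* = 59/97 = 0.60825.
Balance m(1−p*) = e·p* gives e = m(1−p*)/p* = 0.76×0.39175/0.60825 = 0.48949.
New p* = m/(m+e) = 0.76000/(0.76000+0.35243) = 0.68319.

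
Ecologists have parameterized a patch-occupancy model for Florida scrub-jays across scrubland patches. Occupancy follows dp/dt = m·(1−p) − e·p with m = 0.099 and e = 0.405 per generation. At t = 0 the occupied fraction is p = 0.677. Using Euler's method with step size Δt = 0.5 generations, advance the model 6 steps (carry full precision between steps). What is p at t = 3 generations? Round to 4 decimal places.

0.2806

Update rule: p ← p + [m·(1−p) − e·p]·Δt with Δt = 0.5.
step 1: Δp = -0.12110, p = 0.55590
step 2: Δp = -0.09059, p = 0.46531
step 3: Δp = -0.06776, p = 0.39755
step 4: Δp = -0.05068, p = 0.34687
step 5: Δp = -0.03791, p = 0.30896
step 6: Δp = -0.02836, p = 0.28060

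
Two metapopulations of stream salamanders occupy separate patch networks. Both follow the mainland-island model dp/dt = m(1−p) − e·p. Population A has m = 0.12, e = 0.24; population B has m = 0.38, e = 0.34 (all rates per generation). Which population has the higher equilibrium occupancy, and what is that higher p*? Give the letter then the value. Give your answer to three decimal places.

B, 0.528

A: p*_A = m/(m+e) = 0.12/0.3600 = 0.3333.
B: p*_B = 0.38/0.7200 = 0.5278.
B is higher at 0.5278.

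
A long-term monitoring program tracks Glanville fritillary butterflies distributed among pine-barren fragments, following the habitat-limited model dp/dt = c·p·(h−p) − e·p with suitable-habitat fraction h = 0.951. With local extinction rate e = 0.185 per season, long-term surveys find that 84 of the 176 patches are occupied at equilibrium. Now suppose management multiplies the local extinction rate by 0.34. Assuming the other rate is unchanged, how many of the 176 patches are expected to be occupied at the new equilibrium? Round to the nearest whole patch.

139

Observed p* = 84/176 = 0.47727.
Balance c(h−p*) = e gives c = e/(0.951 − 0.47727) = 0.185/0.47373 = 0.39052.
New p* = 0.951 − e/c = 0.951 − 0.06290/0.39052 = 0.78993.
Expected occupied = 176 × 0.78993 = 139.03 ≈ 139.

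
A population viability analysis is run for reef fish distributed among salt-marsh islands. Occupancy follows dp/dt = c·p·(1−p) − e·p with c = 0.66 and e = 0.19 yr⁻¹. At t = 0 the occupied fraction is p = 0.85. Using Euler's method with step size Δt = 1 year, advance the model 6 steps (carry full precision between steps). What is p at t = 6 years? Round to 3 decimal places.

0.714

Update rule: p ← p + [c·p·(1−p) − e·p]·Δt with Δt = 1.
t = 1: p = 0.85000 + (-0.07735) = 0.77265
t = 2: p = 0.77265 + (-0.03087) = 0.74178
t = 3: p = 0.74178 + (-0.01452) = 0.72726
t = 4: p = 0.72726 + (-0.00727) = 0.71999
t = 5: p = 0.71999 + (-0.00374) = 0.71625
t = 6: p = 0.71625 + (-0.00195) = 0.71430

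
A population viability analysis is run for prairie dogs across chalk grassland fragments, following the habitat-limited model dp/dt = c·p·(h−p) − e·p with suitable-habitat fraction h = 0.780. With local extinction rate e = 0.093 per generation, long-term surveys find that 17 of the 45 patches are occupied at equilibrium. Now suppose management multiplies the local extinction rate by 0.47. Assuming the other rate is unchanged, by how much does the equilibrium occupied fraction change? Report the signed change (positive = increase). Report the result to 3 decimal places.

Observed p* = 17/45 = 0.37778.
Balance c(h−p*) = e gives c = e/(0.78 − 0.37778) = 0.093/0.40222 = 0.23122.
New p* = 0.78 − e/c = 0.78 − 0.04371/0.23122 = 0.59096.
Δp* = 0.59096 − 0.37778 = +0.21318.

0.213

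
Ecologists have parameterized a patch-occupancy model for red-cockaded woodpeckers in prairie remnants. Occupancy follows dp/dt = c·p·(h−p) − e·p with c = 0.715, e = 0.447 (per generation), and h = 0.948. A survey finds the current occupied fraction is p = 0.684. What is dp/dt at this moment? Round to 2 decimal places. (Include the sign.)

Colonization term: c·p·(h−p) = 0.715×0.684×0.2640 = 0.12911.
Extinction term: e·p = 0.30575.
dp/dt = 0.12911 − 0.30575 = -0.17664.

-0.18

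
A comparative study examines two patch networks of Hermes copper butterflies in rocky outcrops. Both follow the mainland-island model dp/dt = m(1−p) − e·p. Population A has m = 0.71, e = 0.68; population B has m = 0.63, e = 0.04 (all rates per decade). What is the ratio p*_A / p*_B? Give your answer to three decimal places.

0.543

A: p*_A = m/(m+e) = 0.71/1.3900 = 0.5108.
B: p*_B = 0.63/0.6700 = 0.9403.
p*_A / p*_B = 0.5108/0.9403 = 0.5432.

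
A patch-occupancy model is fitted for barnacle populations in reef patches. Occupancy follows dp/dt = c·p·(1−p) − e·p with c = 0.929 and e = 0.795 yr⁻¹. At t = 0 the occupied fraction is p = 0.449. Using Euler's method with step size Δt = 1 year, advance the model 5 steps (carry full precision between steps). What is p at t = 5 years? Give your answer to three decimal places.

0.202

Update rule: p ← p + [c·p·(1−p) − e·p]·Δt with Δt = 1.
t = 1: p = 0.44900 + (-0.12712) = 0.32188
t = 2: p = 0.32188 + (-0.05312) = 0.26876
t = 3: p = 0.26876 + (-0.03109) = 0.23767
t = 4: p = 0.23767 + (-0.02063) = 0.21704
t = 5: p = 0.21704 + (-0.01468) = 0.20236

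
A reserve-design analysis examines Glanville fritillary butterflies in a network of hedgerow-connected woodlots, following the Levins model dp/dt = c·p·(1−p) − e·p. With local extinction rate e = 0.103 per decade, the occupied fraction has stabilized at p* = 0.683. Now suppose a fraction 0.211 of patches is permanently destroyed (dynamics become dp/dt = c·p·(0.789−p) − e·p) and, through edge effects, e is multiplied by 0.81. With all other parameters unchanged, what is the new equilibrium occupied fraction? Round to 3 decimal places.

0.532

Balance c(1−p*) = e gives c = e/(1 − 0.68300) = 0.103/0.31700 = 0.32492.
New p* = 0.789 − e/c = 0.789 − 0.08343/0.32492 = 0.53223.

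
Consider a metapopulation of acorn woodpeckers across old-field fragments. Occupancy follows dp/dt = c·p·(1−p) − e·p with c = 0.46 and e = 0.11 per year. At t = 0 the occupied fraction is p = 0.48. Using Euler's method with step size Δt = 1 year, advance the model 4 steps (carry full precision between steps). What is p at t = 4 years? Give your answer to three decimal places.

Update rule: p ← p + [c·p·(1−p) − e·p]·Δt with Δt = 1.
p: 0.48000 → 0.54202  (Δp = +0.06202)
p: 0.54202 → 0.59658  (Δp = +0.05457)
p: 0.59658 → 0.64167  (Δp = +0.04509)
p: 0.64167 → 0.67685  (Δp = +0.03518)

0.677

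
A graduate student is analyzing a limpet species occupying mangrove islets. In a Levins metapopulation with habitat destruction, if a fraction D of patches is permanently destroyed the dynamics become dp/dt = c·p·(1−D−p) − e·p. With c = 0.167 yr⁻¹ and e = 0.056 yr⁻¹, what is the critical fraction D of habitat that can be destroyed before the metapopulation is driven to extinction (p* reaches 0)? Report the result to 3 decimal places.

0.665

The nontrivial equilibrium is p* = (1−D) − e/c; extinction occurs when this hits zero.
So D_crit = 1 − e/c = 1 − 0.056/0.167 = 1 − 0.3353 = 0.6647.
Note this equals the original equilibrium occupancy — the Levins extinction-debt result.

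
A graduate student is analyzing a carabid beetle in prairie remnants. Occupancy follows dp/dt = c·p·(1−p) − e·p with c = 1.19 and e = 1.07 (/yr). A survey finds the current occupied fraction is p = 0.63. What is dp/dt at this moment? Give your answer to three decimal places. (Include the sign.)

-0.397

Colonization term: c·p·(1−p) = 1.19×0.63×0.3700 = 0.27739.
Extinction term: e·p = 0.67410.
dp/dt = 0.27739 − 0.67410 = -0.39671.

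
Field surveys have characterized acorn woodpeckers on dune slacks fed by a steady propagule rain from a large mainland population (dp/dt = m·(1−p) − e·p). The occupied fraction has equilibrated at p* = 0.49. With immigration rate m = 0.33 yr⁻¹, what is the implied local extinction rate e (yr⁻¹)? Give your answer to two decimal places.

At equilibrium m(1−p*) = e·p*, so e = m(1−p*)/p*.
e = 0.33 × 0.5100 / 0.49 = 0.3435.

0.34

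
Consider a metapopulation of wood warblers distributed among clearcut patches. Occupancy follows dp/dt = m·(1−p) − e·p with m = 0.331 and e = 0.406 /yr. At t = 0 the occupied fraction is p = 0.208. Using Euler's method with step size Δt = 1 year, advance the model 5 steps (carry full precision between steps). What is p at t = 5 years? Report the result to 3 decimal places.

Update rule: p ← p + [m·(1−p) − e·p]·Δt with Δt = 1.
t = 1: p = 0.20800 + (+0.17770) = 0.38570
t = 2: p = 0.38570 + (+0.04674) = 0.43244
t = 3: p = 0.43244 + (+0.01229) = 0.44473
t = 4: p = 0.44473 + (+0.00323) = 0.44796
t = 5: p = 0.44796 + (+0.00085) = 0.44881

0.449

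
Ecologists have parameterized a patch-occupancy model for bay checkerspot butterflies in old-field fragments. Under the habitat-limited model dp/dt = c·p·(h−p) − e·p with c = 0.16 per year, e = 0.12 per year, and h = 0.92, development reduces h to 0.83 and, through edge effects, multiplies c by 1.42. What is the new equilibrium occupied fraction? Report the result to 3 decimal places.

Before: p* = h − e/c = 0.92 − 0.12/0.16 = 0.92 − 0.7500 = 0.1700.
After: c = 0.2272, e = 0.12, h = 0.83; p* = 0.83 − 0.12/0.2272 = 0.3018.

0.302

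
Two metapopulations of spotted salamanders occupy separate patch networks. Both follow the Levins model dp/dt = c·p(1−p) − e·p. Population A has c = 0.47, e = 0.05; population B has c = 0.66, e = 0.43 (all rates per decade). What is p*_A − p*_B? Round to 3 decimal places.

A: p*_A = 1 − 0.05/0.47 = 0.8936.
B: p*_B = 1 − 0.43/0.66 = 0.3485.
p*_A − p*_B = 0.8936 − 0.3485 = 0.5451.

0.545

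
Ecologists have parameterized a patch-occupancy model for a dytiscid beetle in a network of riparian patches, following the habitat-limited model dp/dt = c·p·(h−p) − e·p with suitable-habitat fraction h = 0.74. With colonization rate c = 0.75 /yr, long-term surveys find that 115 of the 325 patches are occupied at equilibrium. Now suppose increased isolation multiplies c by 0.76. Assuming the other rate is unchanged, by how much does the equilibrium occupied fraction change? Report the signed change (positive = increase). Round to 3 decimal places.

-0.122

Observed p* = 115/325 = 0.35385.
Balance c(h−p*) = e gives e = 0.75×(0.74 − 0.35385) = 0.28961.
New p* = 0.74 − e/c = 0.74 − 0.28961/0.57000 = 0.23191.
Δp* = 0.23191 − 0.35385 = -0.12194.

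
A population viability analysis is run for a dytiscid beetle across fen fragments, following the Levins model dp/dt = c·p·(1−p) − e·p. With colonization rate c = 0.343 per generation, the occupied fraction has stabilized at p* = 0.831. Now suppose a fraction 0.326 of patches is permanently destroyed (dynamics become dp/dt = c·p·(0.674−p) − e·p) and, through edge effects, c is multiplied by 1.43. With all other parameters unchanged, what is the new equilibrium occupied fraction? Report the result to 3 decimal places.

Balance c(1−p*) = e gives e = 0.343×(1 − 0.83100) = 0.05797.
New p* = 0.674 − e/c = 0.674 − 0.05797/0.49049 = 0.55581.

0.556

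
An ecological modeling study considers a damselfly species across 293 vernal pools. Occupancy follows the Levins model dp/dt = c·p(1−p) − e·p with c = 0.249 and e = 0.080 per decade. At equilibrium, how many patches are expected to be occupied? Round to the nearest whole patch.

p* = 1 − e/c = 1 − 0.080/0.249 = 0.6787.
Expected occupied patches = N × p* = 293 × 0.6787 = 198.86 ≈ 199.

199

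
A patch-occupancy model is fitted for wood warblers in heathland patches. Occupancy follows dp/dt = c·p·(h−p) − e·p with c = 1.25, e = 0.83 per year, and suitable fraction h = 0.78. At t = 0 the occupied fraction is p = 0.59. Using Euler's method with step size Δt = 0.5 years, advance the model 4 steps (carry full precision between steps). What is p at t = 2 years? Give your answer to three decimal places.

Update rule: p ← p + [c·p·(h−p) − e·p]·Δt with Δt = 0.5.
  1  |  dp/dt·Δt = -0.174787  |  p_1 = 0.415212
  2  |  dp/dt·Δt = -0.077648  |  p_2 = 0.337565
  3  |  dp/dt·Δt = -0.046745  |  p_3 = 0.290819
  4  |  dp/dt·Δt = -0.031776  |  p_4 = 0.259044

0.259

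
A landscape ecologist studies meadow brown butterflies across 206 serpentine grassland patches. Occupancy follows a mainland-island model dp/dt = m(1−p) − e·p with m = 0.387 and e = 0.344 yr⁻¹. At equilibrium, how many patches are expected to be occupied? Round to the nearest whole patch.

109

p* = m/(m+e) = 0.387/0.7310 = 0.5294.
Expected occupied patches = N × p* = 206 × 0.5294 = 109.06 ≈ 109.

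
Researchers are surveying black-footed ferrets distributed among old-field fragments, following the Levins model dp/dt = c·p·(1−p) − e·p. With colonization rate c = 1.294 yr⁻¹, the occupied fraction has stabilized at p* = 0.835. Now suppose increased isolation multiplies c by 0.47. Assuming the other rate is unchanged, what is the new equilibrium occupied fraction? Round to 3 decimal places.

Balance c(1−p*) = e gives e = 1.294×(1 − 0.83500) = 0.21351.
New p* = 1 − e/c = 1 − 0.21351/0.60818 = 0.64894.

0.649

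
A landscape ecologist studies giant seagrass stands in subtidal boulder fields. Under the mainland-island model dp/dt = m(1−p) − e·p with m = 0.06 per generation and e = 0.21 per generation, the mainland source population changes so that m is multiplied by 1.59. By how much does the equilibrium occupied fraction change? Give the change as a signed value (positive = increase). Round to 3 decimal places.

Before: p* = 0.06/(0.06+0.21) = 0.2222.
After: m = 0.0954, e = 0.21; p* = 0.0954/0.3054 = 0.3124.
Δp* = 0.3124 − 0.2222 = +0.0902.

0.090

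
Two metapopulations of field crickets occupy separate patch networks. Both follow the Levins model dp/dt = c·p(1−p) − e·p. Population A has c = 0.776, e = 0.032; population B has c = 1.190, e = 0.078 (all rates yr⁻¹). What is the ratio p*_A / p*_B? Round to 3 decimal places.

1.026

A: p*_A = 1 − 0.032/0.776 = 0.9588.
B: p*_B = 1 − 0.078/1.190 = 0.9345.
p*_A / p*_B = 0.9588/0.9345 = 1.0260.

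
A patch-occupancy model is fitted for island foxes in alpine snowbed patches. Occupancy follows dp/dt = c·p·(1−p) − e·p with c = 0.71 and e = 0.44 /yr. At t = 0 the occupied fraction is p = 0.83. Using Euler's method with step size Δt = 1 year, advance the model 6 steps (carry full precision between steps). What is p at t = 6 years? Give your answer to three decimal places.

0.404

Update rule: p ← p + [c·p·(1−p) − e·p]·Δt with Δt = 1.
  1  |  dp/dt·Δt = -0.265019  |  p_1 = 0.564981
  2  |  dp/dt·Δt = -0.074090  |  p_2 = 0.490891
  3  |  dp/dt·Δt = -0.038551  |  p_3 = 0.452340
  4  |  dp/dt·Δt = -0.023142  |  p_4 = 0.429198
  5  |  dp/dt·Δt = -0.014906  |  p_5 = 0.414292
  6  |  dp/dt·Δt = -0.010004  |  p_6 = 0.404288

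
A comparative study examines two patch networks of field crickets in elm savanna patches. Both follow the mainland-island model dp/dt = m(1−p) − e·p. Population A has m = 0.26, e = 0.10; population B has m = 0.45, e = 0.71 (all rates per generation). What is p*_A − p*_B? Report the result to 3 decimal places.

0.334

A: p*_A = m/(m+e) = 0.26/0.3600 = 0.7222.
B: p*_B = 0.45/1.1600 = 0.3879.
p*_A − p*_B = 0.7222 − 0.3879 = 0.3343.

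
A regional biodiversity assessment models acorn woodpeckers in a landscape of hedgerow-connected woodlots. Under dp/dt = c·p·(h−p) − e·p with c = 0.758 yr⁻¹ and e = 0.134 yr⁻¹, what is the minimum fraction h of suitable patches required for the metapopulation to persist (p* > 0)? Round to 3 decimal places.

p* = h − e/c is positive only when h > e/c.
h_min = e/c = 0.134/0.758 = 0.1768.

0.177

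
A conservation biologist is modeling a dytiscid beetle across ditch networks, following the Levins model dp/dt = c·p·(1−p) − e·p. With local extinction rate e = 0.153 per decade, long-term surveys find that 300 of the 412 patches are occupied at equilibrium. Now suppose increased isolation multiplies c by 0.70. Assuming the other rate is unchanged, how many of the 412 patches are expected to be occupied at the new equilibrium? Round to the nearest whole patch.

252

Observed p* = 300/412 = 0.72816.
Balance c(1−p*) = e gives c = e/(1 − 0.72816) = 0.153/0.27184 = 0.56283.
New p* = 1 − e/c = 1 − 0.15300/0.39398 = 0.61166.
Expected occupied = 412 × 0.61166 = 252.00 ≈ 252.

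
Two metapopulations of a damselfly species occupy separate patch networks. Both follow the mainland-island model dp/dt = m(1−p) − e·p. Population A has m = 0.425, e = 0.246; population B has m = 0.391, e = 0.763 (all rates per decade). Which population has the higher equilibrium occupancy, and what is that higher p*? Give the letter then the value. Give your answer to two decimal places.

A: p*_A = m/(m+e) = 0.425/0.6710 = 0.6334.
B: p*_B = 0.391/1.1540 = 0.3388.
A is higher at 0.6334.

A, 0.63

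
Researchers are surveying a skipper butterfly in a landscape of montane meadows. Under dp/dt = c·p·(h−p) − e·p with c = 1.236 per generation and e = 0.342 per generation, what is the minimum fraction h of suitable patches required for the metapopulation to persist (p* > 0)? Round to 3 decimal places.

0.277

p* = h − e/c is positive only when h > e/c.
h_min = e/c = 0.342/1.236 = 0.2767.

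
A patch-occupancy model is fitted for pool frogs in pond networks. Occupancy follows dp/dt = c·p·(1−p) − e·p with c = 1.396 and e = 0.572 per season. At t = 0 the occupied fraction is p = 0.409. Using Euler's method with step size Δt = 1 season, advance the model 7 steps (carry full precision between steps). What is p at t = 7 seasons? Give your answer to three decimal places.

Update rule: p ← p + [c·p·(1−p) − e·p]·Δt with Δt = 1.
step 1: Δp = +0.10349, p = 0.51249
step 2: Δp = +0.05564, p = 0.56813
step 3: Δp = +0.01755, p = 0.58568
step 4: Δp = +0.00374, p = 0.58942
step 5: Δp = +0.00069, p = 0.59011
step 6: Δp = +0.00012, p = 0.59023
step 7: Δp = +0.00002, p = 0.59025

0.590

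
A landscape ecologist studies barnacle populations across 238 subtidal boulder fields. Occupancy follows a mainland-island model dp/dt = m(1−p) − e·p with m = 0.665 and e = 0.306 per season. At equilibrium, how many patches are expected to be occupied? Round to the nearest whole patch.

163

p* = m/(m+e) = 0.665/0.9710 = 0.6849.
Expected occupied patches = N × p* = 238 × 0.6849 = 163.00 ≈ 163.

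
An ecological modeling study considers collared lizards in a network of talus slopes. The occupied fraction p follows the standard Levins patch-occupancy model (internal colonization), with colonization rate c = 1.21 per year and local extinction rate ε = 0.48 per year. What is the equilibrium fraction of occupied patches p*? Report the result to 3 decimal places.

Setting dp/dt = 0 and dividing through by p* gives c·(1−p*) = ε.
So p* = 1 − ε/c = 1 − 0.48/1.21 = 1 − 0.3967 = 0.6033.

0.603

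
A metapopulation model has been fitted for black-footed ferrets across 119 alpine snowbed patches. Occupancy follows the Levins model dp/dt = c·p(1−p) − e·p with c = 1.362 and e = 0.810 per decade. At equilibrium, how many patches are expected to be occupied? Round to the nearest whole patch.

p* = 1 − e/c = 1 − 0.810/1.362 = 0.4053.
Expected occupied patches = N × p* = 119 × 0.4053 = 48.23 ≈ 48.

48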